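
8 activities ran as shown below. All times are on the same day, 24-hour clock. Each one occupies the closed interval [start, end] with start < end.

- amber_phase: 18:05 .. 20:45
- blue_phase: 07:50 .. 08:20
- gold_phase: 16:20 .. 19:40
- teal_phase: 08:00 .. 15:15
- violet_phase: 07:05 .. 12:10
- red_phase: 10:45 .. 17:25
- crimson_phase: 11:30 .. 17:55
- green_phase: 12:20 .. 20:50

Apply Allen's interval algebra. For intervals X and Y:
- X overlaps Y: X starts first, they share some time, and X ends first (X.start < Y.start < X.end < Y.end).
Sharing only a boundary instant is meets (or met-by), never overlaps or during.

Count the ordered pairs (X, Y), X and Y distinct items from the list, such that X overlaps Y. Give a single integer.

Checking all 56 ordered pairs for relation 'overlaps'; matching pairs in alphabetical order:
(blue_phase, teal_phase): blue_phase overlaps teal_phase ✓
(crimson_phase, gold_phase): crimson_phase overlaps gold_phase ✓
(crimson_phase, green_phase): crimson_phase overlaps green_phase ✓
(gold_phase, amber_phase): gold_phase overlaps amber_phase ✓
(red_phase, crimson_phase): red_phase overlaps crimson_phase ✓
(red_phase, gold_phase): red_phase overlaps gold_phase ✓
(red_phase, green_phase): red_phase overlaps green_phase ✓
(teal_phase, crimson_phase): teal_phase overlaps crimson_phase ✓
(teal_phase, green_phase): teal_phase overlaps green_phase ✓
(teal_phase, red_phase): teal_phase overlaps red_phase ✓
(violet_phase, crimson_phase): violet_phase overlaps crimson_phase ✓
(violet_phase, red_phase): violet_phase overlaps red_phase ✓
(violet_phase, teal_phase): violet_phase overlaps teal_phase ✓
Count: 13.

13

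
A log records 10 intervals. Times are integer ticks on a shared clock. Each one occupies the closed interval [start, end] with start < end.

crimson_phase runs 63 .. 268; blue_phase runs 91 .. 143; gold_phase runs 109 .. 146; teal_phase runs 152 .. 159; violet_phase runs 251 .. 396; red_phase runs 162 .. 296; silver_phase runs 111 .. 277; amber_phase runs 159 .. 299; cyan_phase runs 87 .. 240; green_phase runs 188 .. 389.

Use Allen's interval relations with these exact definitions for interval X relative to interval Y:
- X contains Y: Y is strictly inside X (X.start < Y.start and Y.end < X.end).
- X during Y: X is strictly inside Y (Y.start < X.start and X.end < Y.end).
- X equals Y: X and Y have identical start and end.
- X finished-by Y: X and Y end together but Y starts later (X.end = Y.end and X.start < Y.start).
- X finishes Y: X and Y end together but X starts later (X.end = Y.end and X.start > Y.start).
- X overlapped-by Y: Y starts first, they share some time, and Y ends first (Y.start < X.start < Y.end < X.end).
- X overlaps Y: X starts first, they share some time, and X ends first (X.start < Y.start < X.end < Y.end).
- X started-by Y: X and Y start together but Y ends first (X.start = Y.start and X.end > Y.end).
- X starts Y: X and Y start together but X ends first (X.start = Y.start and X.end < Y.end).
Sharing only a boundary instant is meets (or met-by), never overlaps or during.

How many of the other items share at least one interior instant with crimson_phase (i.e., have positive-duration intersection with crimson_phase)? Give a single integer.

Target crimson_phase = [63, 268].
amber_phase [159, 299] → overlapped-by → counts.
blue_phase [91, 143] → during → counts.
cyan_phase [87, 240] → during → counts.
gold_phase [109, 146] → during → counts.
green_phase [188, 389] → overlapped-by → counts.
red_phase [162, 296] → overlapped-by → counts.
silver_phase [111, 277] → overlapped-by → counts.
teal_phase [152, 159] → during → counts.
violet_phase [251, 396] → overlapped-by → counts.
Total: 9.

9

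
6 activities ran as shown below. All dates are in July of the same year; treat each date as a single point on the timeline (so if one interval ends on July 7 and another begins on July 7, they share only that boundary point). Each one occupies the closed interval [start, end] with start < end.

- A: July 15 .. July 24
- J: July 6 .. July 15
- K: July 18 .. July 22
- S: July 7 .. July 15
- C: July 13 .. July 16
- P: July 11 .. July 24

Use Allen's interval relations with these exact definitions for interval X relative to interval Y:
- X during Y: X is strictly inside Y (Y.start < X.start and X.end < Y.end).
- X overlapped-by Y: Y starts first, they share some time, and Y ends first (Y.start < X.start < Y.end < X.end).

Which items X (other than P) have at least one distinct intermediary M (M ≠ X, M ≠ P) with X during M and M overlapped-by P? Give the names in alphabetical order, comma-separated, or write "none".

Target P = [July 11, July 24].
Intermediaries M with M overlapped-by P: none.
Union: none.

none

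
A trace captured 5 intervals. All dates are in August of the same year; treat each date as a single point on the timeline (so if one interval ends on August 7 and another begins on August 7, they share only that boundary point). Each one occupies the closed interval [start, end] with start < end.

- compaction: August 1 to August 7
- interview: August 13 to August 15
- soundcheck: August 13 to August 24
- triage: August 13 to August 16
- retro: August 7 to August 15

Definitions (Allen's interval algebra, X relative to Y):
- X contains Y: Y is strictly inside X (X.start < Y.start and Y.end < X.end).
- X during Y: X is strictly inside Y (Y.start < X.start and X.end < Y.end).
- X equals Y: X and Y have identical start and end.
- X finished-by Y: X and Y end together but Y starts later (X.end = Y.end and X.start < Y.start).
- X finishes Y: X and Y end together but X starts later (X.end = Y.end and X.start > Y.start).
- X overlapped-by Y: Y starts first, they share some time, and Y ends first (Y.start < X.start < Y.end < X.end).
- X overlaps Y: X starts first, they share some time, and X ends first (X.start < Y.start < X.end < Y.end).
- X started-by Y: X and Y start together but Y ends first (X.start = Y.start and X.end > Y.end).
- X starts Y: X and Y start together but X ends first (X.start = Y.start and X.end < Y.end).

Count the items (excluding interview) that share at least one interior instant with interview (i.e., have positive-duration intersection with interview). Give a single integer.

Target interview = [August 13, August 15].
compaction [August 1, August 7] → before → no.
retro [August 7, August 15] → finished-by → counts.
soundcheck [August 13, August 24] → started-by → counts.
triage [August 13, August 16] → started-by → counts.
Total: 3.

3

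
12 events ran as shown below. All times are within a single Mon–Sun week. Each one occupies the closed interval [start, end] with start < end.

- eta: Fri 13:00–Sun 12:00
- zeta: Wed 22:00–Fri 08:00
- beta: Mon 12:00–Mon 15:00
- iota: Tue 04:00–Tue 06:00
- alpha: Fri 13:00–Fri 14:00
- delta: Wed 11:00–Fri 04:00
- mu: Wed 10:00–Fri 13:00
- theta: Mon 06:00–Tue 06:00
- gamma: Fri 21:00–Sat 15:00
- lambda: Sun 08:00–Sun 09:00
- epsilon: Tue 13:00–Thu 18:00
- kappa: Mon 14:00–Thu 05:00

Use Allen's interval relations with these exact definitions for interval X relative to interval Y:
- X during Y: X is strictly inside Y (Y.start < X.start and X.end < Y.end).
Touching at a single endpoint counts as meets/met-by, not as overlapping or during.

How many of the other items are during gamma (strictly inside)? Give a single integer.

Target gamma = [Fri 21:00, Sat 15:00].
alpha [Fri 13:00, Fri 14:00] → before → no.
beta [Mon 12:00, Mon 15:00] → before → no.
delta [Wed 11:00, Fri 04:00] → before → no.
epsilon [Tue 13:00, Thu 18:00] → before → no.
eta [Fri 13:00, Sun 12:00] → contains → no.
iota [Tue 04:00, Tue 06:00] → before → no.
kappa [Mon 14:00, Thu 05:00] → before → no.
lambda [Sun 08:00, Sun 09:00] → after → no.
mu [Wed 10:00, Fri 13:00] → before → no.
theta [Mon 06:00, Tue 06:00] → before → no.
zeta [Wed 22:00, Fri 08:00] → before → no.
Total: 0.

0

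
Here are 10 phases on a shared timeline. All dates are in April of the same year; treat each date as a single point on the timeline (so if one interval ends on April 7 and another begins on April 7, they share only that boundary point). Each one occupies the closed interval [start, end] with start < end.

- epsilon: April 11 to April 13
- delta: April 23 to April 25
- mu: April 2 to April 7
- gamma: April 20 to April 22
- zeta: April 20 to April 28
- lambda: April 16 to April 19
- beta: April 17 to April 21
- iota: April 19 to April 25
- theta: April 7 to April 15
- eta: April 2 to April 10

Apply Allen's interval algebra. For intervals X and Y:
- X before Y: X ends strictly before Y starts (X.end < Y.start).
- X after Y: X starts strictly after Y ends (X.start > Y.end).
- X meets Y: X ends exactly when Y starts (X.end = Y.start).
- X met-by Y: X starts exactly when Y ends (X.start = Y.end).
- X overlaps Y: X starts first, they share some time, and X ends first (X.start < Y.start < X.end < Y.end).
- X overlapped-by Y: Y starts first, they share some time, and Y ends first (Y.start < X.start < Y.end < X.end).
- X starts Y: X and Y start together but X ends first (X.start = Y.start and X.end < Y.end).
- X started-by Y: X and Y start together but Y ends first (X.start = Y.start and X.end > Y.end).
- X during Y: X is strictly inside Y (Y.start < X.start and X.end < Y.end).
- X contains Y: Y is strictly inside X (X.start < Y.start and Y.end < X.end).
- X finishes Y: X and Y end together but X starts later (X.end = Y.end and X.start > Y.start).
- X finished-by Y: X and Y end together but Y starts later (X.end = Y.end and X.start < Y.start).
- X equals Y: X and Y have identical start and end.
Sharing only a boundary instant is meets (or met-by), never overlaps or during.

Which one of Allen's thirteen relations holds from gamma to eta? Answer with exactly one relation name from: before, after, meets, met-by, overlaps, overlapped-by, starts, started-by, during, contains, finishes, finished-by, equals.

gamma = [April 20, April 22]; eta = [April 2, April 10].
Compare endpoints: gamma.start > eta.start, gamma.start > eta.end, gamma.end > eta.start, gamma.end > eta.end.
That pattern is 'after'.

after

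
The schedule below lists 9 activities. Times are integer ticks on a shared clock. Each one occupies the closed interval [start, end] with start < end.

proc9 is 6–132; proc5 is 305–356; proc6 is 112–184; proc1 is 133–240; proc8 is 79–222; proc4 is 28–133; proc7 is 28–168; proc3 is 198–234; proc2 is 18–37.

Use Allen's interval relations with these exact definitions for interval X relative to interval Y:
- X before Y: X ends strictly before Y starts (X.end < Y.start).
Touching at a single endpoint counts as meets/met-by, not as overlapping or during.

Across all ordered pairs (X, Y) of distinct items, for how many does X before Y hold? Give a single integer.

17

Checking all 72 ordered pairs for relation 'before'; matching pairs in alphabetical order:
(proc1, proc5): proc1 before proc5 ✓
(proc2, proc1): proc2 before proc1 ✓
(proc2, proc3): proc2 before proc3 ✓
(proc2, proc5): proc2 before proc5 ✓
(proc2, proc6): proc2 before proc6 ✓
(proc2, proc8): proc2 before proc8 ✓
(proc3, proc5): proc3 before proc5 ✓
(proc4, proc3): proc4 before proc3 ✓
(proc4, proc5): proc4 before proc5 ✓
(proc6, proc3): proc6 before proc3 ✓
(proc6, proc5): proc6 before proc5 ✓
(proc7, proc3): proc7 before proc3 ✓
(proc7, proc5): proc7 before proc5 ✓
(proc8, proc5): proc8 before proc5 ✓
(proc9, proc1): proc9 before proc1 ✓
(proc9, proc3): proc9 before proc3 ✓
(proc9, proc5): proc9 before proc5 ✓
Count: 17.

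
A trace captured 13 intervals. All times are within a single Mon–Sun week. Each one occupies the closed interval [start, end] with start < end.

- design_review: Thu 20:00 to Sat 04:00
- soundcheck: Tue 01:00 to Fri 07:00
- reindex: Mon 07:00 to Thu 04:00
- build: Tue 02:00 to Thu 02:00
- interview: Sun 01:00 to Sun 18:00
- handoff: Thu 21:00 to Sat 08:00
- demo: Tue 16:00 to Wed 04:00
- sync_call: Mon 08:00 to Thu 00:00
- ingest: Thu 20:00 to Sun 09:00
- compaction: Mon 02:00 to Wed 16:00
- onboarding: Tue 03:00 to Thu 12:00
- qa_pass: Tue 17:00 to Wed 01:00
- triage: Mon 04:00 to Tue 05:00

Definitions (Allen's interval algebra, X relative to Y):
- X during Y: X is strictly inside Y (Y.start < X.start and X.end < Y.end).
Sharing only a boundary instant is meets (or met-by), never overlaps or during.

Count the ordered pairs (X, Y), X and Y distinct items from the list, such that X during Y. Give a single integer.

Checking all 156 ordered pairs for relation 'during'; matching pairs in alphabetical order:
(build, reindex): build during reindex ✓
(build, soundcheck): build during soundcheck ✓
(demo, build): demo during build ✓
(demo, compaction): demo during compaction ✓
(demo, onboarding): demo during onboarding ✓
(demo, reindex): demo during reindex ✓
(demo, soundcheck): demo during soundcheck ✓
(demo, sync_call): demo during sync_call ✓
(handoff, ingest): handoff during ingest ✓
(onboarding, soundcheck): onboarding during soundcheck ✓
(qa_pass, build): qa_pass during build ✓
(qa_pass, compaction): qa_pass during compaction ✓
(qa_pass, demo): qa_pass during demo ✓
(qa_pass, onboarding): qa_pass during onboarding ✓
(qa_pass, reindex): qa_pass during reindex ✓
(qa_pass, soundcheck): qa_pass during soundcheck ✓
(qa_pass, sync_call): qa_pass during sync_call ✓
(sync_call, reindex): sync_call during reindex ✓
(triage, compaction): triage during compaction ✓
Count: 19.

19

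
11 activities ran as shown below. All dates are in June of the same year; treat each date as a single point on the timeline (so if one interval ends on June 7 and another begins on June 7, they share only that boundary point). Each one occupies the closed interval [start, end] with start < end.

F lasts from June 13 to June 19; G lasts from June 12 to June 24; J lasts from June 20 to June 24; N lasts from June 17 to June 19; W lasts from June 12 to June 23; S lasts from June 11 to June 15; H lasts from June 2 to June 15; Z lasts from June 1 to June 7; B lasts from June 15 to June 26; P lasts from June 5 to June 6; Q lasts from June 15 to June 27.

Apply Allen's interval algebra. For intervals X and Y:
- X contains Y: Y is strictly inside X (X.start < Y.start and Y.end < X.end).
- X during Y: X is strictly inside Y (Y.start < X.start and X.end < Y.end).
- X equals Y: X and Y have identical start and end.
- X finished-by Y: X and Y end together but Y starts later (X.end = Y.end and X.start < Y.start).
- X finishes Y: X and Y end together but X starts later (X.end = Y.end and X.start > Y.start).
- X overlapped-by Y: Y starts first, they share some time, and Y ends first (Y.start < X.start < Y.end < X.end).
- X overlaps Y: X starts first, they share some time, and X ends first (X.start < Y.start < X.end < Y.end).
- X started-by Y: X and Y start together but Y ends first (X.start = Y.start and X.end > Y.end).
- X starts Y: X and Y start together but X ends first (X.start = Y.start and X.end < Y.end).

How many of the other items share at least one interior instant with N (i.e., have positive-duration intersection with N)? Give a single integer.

5

Target N = [June 17, June 19].
B [June 15, June 26] → contains → counts.
F [June 13, June 19] → finished-by → counts.
G [June 12, June 24] → contains → counts.
H [June 2, June 15] → before → no.
J [June 20, June 24] → after → no.
P [June 5, June 6] → before → no.
Q [June 15, June 27] → contains → counts.
S [June 11, June 15] → before → no.
W [June 12, June 23] → contains → counts.
Z [June 1, June 7] → before → no.
Total: 5.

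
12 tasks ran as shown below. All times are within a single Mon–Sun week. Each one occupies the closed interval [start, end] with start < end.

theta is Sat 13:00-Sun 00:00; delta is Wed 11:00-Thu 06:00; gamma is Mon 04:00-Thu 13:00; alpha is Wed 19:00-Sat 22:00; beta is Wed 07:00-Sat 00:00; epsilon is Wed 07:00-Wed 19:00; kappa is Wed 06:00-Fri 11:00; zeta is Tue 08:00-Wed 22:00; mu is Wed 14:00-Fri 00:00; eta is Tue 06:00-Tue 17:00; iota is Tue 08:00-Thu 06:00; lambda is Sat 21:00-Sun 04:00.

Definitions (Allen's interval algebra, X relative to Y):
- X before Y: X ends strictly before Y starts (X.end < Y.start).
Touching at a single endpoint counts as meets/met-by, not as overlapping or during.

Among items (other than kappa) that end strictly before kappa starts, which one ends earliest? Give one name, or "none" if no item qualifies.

Target kappa = [Wed 06:00, Fri 11:00].
alpha [Wed 19:00, Sat 22:00] → overlapped-by → excluded.
beta [Wed 07:00, Sat 00:00] → overlapped-by → excluded.
delta [Wed 11:00, Thu 06:00] → during → excluded.
epsilon [Wed 07:00, Wed 19:00] → during → excluded.
eta [Tue 06:00, Tue 17:00] → before → candidate.
gamma [Mon 04:00, Thu 13:00] → overlaps → excluded.
iota [Tue 08:00, Thu 06:00] → overlaps → excluded.
lambda [Sat 21:00, Sun 04:00] → after → excluded.
mu [Wed 14:00, Fri 00:00] → during → excluded.
theta [Sat 13:00, Sun 00:00] → after → excluded.
zeta [Tue 08:00, Wed 22:00] → overlaps → excluded.
Among candidates, earliest end is Tue 17:00 → eta.

eta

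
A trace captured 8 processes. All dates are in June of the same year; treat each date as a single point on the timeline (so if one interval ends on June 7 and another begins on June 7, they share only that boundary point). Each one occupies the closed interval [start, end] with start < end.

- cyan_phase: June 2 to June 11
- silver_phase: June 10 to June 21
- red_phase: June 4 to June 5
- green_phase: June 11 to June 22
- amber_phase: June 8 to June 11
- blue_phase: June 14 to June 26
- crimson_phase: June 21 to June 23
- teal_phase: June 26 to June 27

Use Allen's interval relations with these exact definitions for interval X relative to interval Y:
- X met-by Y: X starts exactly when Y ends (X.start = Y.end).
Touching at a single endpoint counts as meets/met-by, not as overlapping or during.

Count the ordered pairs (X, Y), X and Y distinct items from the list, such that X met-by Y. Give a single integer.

4

Checking all 56 ordered pairs for relation 'met-by'; matching pairs in alphabetical order:
(crimson_phase, silver_phase): crimson_phase met-by silver_phase ✓
(green_phase, amber_phase): green_phase met-by amber_phase ✓
(green_phase, cyan_phase): green_phase met-by cyan_phase ✓
(teal_phase, blue_phase): teal_phase met-by blue_phase ✓
Count: 4.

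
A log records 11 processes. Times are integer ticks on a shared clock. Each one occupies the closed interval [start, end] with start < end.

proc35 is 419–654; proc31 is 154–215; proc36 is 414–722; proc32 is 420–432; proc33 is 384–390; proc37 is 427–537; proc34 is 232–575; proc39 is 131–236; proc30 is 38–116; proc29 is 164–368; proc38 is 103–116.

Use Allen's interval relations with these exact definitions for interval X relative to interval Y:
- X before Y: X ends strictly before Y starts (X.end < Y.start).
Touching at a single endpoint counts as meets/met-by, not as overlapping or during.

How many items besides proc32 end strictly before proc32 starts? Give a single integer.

6

Target proc32 = [420, 432].
proc29 [164, 368] → before → counts.
proc30 [38, 116] → before → counts.
proc31 [154, 215] → before → counts.
proc33 [384, 390] → before → counts.
proc34 [232, 575] → contains → no.
proc35 [419, 654] → contains → no.
proc36 [414, 722] → contains → no.
proc37 [427, 537] → overlapped-by → no.
proc38 [103, 116] → before → counts.
proc39 [131, 236] → before → counts.
Total: 6.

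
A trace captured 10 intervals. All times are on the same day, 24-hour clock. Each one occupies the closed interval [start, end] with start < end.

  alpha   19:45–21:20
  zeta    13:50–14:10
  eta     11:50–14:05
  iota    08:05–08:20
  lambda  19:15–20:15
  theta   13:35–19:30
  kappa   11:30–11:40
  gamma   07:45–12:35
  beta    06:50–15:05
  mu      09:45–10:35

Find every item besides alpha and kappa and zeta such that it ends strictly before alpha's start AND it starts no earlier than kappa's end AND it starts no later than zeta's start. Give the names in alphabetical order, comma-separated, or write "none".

Conditions: its end is strictly before alpha's start (X.end < 19:45) AND its start is no earlier than kappa's end (X.start >= 11:40) AND its start is no later than zeta's start (X.start <= 13:50).
beta: end 15:05 < 19:45? ✓; start 06:50 >= 11:40? ✗; start 06:50 <= 13:50? ✓ → no.
eta: end 14:05 < 19:45? ✓; start 11:50 >= 11:40? ✓; start 11:50 <= 13:50? ✓ → yes.
gamma: end 12:35 < 19:45? ✓; start 07:45 >= 11:40? ✗; start 07:45 <= 13:50? ✓ → no.
iota: end 08:20 < 19:45? ✓; start 08:05 >= 11:40? ✗; start 08:05 <= 13:50? ✓ → no.
lambda: end 20:15 < 19:45? ✗; start 19:15 >= 11:40? ✓; start 19:15 <= 13:50? ✗ → no.
mu: end 10:35 < 19:45? ✓; start 09:45 >= 11:40? ✗; start 09:45 <= 13:50? ✓ → no.
theta: end 19:30 < 19:45? ✓; start 13:35 >= 11:40? ✓; start 13:35 <= 13:50? ✓ → yes.
Result: eta, theta.

eta, theta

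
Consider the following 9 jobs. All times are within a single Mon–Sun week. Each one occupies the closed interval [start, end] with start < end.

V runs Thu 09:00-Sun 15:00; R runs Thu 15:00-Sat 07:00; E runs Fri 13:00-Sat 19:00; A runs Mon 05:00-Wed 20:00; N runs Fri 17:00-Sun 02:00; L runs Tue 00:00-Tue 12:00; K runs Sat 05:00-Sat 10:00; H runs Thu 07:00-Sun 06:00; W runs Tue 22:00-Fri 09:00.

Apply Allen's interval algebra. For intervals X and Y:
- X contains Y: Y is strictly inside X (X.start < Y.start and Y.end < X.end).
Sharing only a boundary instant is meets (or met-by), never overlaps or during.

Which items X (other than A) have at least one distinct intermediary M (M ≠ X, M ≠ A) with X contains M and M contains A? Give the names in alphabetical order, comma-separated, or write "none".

none

Target A = [Mon 05:00, Wed 20:00].
Intermediaries M with M contains A: none.
Union: none.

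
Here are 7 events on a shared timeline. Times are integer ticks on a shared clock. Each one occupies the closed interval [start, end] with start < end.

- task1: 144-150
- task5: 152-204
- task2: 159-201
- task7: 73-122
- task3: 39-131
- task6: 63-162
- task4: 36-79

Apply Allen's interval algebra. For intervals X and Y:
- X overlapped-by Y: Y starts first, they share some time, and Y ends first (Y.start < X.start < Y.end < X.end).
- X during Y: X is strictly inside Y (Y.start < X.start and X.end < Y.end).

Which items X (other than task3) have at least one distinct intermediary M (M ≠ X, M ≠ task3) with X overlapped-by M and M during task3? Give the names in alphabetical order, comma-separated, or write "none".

Target task3 = [39, 131].
Intermediaries M with M during task3: task7.
Via task7 — items with X overlapped-by task7: none.
Union: none.

none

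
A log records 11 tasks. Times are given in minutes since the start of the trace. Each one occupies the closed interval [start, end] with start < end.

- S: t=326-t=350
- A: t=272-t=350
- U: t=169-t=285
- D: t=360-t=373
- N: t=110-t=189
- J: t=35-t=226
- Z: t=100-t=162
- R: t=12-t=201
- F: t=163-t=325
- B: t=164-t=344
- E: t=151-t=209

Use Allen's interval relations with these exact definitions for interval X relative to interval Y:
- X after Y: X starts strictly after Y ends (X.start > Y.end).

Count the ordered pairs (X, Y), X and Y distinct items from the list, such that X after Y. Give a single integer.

Checking all 110 ordered pairs for relation 'after'; matching pairs in alphabetical order:
(A, E): A after E ✓
(A, J): A after J ✓
(A, N): A after N ✓
(A, R): A after R ✓
(A, Z): A after Z ✓
(B, Z): B after Z ✓
(D, A): D after A ✓
(D, B): D after B ✓
(D, E): D after E ✓
(D, F): D after F ✓
(D, J): D after J ✓
(D, N): D after N ✓
(D, R): D after R ✓
(D, S): D after S ✓
(D, U): D after U ✓
(D, Z): D after Z ✓
(F, Z): F after Z ✓
(S, E): S after E ✓
(S, F): S after F ✓
(S, J): S after J ✓
(S, N): S after N ✓
(S, R): S after R ✓
(S, U): S after U ✓
(S, Z): S after Z ✓
... plus 1 further pairs not listed.
Count: 25.

25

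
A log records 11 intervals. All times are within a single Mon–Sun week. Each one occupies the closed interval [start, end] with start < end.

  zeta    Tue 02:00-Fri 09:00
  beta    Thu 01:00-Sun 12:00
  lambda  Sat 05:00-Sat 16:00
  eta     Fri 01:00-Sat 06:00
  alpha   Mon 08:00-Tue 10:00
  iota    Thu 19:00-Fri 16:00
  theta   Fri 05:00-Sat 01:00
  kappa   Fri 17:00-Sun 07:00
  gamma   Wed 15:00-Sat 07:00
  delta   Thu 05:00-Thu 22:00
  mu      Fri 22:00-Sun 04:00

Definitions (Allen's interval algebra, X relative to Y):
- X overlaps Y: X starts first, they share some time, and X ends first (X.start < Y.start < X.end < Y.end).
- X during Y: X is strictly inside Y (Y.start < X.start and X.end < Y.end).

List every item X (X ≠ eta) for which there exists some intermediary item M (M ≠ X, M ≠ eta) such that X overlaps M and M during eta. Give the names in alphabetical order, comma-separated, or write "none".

Target eta = [Fri 01:00, Sat 06:00].
Intermediaries M with M during eta: theta.
Via theta — items with X overlaps theta: iota, zeta.
Union: iota, zeta.

iota, zeta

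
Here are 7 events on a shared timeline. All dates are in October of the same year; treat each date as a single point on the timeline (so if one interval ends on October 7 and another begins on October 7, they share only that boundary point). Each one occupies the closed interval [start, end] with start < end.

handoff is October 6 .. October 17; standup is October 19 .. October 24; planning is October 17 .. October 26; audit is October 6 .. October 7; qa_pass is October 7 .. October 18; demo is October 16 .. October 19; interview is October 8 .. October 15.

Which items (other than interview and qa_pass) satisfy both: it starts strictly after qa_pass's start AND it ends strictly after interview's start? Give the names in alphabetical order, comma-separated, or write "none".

demo, planning, standup

Conditions: its start is strictly after qa_pass's start (X.start > October 7) AND its end is strictly after interview's start (X.end > October 8).
audit: start October 6 > October 7? ✗; end October 7 > October 8? ✗ → no.
demo: start October 16 > October 7? ✓; end October 19 > October 8? ✓ → yes.
handoff: start October 6 > October 7? ✗; end October 17 > October 8? ✓ → no.
planning: start October 17 > October 7? ✓; end October 26 > October 8? ✓ → yes.
standup: start October 19 > October 7? ✓; end October 24 > October 8? ✓ → yes.
Result: demo, planning, standup.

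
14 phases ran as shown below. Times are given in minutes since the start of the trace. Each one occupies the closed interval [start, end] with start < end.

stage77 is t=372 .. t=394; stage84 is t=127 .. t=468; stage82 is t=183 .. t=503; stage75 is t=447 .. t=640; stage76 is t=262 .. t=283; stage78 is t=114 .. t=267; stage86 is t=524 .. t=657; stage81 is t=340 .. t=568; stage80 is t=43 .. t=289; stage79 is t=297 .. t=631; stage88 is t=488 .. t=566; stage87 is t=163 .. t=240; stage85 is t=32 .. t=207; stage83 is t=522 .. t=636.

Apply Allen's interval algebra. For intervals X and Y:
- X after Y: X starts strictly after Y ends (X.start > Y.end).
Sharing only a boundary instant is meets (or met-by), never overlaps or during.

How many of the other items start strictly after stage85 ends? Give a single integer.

Target stage85 = [t=32, t=207].
stage75 [t=447, t=640] → after → counts.
stage76 [t=262, t=283] → after → counts.
stage77 [t=372, t=394] → after → counts.
stage78 [t=114, t=267] → overlapped-by → no.
stage79 [t=297, t=631] → after → counts.
stage80 [t=43, t=289] → overlapped-by → no.
stage81 [t=340, t=568] → after → counts.
stage82 [t=183, t=503] → overlapped-by → no.
stage83 [t=522, t=636] → after → counts.
stage84 [t=127, t=468] → overlapped-by → no.
stage86 [t=524, t=657] → after → counts.
stage87 [t=163, t=240] → overlapped-by → no.
stage88 [t=488, t=566] → after → counts.
Total: 8.

8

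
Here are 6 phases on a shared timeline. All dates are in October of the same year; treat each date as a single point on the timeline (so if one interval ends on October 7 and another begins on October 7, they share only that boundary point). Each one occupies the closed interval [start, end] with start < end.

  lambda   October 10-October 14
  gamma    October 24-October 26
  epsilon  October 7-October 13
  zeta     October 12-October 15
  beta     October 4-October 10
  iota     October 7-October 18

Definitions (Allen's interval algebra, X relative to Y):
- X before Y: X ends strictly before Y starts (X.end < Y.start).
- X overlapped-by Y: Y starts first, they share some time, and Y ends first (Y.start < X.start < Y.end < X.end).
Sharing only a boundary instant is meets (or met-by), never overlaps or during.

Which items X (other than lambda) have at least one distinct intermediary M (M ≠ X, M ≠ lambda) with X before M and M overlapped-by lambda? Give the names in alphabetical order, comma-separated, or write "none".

beta

Target lambda = [October 10, October 14].
Intermediaries M with M overlapped-by lambda: zeta.
Via zeta — items with X before zeta: beta.
Union: beta.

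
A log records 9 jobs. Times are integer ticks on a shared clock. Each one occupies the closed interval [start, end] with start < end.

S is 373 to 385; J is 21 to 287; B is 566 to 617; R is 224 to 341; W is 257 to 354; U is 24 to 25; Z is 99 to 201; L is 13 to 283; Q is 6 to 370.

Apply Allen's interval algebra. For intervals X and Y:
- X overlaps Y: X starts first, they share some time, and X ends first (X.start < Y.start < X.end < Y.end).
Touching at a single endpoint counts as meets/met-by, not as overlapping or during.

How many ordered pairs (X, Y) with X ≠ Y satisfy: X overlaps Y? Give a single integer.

Checking all 72 ordered pairs for relation 'overlaps'; matching pairs in alphabetical order:
(J, R): J overlaps R ✓
(J, W): J overlaps W ✓
(L, J): L overlaps J ✓
(L, R): L overlaps R ✓
(L, W): L overlaps W ✓
(R, W): R overlaps W ✓
Count: 6.

6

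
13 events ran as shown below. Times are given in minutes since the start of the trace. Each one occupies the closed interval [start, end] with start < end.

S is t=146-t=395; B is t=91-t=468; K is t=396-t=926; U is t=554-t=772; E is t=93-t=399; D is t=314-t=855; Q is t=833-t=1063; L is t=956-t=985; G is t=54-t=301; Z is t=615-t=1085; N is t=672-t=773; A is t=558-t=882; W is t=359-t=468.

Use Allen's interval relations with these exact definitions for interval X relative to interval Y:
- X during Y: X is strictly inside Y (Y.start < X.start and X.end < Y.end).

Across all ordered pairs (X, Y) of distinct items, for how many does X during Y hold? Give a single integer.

Checking all 156 ordered pairs for relation 'during'; matching pairs in alphabetical order:
(A, K): A during K ✓
(E, B): E during B ✓
(L, Q): L during Q ✓
(L, Z): L during Z ✓
(N, A): N during A ✓
(N, D): N during D ✓
(N, K): N during K ✓
(N, Z): N during Z ✓
(Q, Z): Q during Z ✓
(S, B): S during B ✓
(S, E): S during E ✓
(U, D): U during D ✓
(U, K): U during K ✓
(W, D): W during D ✓
Count: 14.

14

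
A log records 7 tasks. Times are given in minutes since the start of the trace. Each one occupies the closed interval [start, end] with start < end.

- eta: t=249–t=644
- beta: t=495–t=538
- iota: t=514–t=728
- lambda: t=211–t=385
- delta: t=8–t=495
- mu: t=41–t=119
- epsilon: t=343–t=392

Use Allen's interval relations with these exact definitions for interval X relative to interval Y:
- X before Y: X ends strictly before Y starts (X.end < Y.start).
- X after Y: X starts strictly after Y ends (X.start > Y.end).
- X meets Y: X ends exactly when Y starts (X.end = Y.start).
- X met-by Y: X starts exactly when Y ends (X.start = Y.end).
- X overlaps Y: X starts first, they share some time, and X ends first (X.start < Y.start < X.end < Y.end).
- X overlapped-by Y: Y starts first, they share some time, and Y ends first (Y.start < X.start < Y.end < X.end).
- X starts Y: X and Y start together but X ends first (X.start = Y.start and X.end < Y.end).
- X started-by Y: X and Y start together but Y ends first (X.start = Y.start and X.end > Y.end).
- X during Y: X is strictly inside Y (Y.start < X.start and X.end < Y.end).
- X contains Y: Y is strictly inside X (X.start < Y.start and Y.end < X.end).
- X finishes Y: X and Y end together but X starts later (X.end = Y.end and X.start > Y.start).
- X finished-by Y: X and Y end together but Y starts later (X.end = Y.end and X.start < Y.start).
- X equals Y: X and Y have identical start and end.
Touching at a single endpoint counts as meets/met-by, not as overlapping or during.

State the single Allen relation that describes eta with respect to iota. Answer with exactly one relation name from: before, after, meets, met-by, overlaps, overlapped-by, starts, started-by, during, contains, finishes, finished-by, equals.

overlaps

eta = [t=249, t=644]; iota = [t=514, t=728].
Compare endpoints: eta.start < iota.start, eta.start < iota.end, eta.end > iota.start, eta.end < iota.end.
That pattern is 'overlaps'.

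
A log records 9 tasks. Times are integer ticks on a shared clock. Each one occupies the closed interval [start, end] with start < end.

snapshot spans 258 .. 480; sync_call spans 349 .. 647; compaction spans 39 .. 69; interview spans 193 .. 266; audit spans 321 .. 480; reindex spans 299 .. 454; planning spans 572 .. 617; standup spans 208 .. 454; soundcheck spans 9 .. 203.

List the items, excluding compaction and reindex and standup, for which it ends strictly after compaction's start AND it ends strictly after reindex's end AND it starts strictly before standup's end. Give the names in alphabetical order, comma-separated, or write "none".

Conditions: its end is strictly after compaction's start (X.end > 39) AND its end is strictly after reindex's end (X.end > 454) AND its start is strictly before standup's end (X.start < 454).
audit: end 480 > 39? ✓; end 480 > 454? ✓; start 321 < 454? ✓ → yes.
interview: end 266 > 39? ✓; end 266 > 454? ✗; start 193 < 454? ✓ → no.
planning: end 617 > 39? ✓; end 617 > 454? ✓; start 572 < 454? ✗ → no.
snapshot: end 480 > 39? ✓; end 480 > 454? ✓; start 258 < 454? ✓ → yes.
soundcheck: end 203 > 39? ✓; end 203 > 454? ✗; start 9 < 454? ✓ → no.
sync_call: end 647 > 39? ✓; end 647 > 454? ✓; start 349 < 454? ✓ → yes.
Result: audit, snapshot, sync_call.

audit, snapshot, sync_call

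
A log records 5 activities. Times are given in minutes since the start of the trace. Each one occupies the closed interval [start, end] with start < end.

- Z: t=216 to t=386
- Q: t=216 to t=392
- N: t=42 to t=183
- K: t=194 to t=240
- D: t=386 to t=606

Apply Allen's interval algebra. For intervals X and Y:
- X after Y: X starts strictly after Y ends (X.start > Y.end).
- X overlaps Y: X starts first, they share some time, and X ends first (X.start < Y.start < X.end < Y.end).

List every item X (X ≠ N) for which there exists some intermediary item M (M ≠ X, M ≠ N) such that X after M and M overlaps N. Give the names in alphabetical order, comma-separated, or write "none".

none

Target N = [t=42, t=183].
Intermediaries M with M overlaps N: none.
Union: none.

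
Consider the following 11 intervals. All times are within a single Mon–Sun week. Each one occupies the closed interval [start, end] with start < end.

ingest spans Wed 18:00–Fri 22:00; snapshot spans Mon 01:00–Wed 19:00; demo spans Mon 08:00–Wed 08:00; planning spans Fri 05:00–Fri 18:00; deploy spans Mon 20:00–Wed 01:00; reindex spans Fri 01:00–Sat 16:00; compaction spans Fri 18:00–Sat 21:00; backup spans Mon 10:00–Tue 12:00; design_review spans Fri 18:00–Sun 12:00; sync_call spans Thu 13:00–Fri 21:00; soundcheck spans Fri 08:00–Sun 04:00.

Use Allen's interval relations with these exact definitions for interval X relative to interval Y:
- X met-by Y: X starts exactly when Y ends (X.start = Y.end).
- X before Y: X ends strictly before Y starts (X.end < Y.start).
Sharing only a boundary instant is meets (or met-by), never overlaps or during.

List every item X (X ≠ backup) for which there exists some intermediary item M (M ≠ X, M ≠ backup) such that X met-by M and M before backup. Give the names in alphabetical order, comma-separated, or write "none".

none

Target backup = [Mon 10:00, Tue 12:00].
Intermediaries M with M before backup: none.
Union: none.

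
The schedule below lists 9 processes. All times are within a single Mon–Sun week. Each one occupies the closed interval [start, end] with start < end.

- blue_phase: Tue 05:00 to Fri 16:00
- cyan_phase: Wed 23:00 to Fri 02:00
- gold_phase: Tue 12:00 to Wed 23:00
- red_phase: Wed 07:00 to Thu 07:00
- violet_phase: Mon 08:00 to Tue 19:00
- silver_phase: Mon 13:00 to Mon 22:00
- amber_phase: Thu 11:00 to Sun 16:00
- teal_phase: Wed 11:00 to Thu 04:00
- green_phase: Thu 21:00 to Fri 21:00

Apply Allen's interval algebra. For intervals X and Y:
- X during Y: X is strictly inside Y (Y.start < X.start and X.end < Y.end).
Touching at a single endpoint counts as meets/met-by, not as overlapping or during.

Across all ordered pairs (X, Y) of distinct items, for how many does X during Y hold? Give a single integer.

Checking all 72 ordered pairs for relation 'during'; matching pairs in alphabetical order:
(cyan_phase, blue_phase): cyan_phase during blue_phase ✓
(gold_phase, blue_phase): gold_phase during blue_phase ✓
(green_phase, amber_phase): green_phase during amber_phase ✓
(red_phase, blue_phase): red_phase during blue_phase ✓
(silver_phase, violet_phase): silver_phase during violet_phase ✓
(teal_phase, blue_phase): teal_phase during blue_phase ✓
(teal_phase, red_phase): teal_phase during red_phase ✓
Count: 7.

7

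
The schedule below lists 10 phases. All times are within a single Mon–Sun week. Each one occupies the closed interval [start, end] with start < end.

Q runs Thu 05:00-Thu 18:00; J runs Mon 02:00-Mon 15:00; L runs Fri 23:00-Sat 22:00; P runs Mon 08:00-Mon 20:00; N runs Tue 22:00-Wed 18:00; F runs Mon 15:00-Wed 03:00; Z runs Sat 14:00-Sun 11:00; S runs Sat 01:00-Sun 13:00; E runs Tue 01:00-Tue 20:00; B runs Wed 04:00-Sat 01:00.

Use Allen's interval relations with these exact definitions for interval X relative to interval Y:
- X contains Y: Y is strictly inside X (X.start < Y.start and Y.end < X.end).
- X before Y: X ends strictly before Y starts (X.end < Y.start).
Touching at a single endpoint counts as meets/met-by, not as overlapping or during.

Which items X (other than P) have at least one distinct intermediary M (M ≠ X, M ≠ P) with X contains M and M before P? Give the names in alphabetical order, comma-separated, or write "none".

Target P = [Mon 08:00, Mon 20:00].
Intermediaries M with M before P: none.
Union: none.

none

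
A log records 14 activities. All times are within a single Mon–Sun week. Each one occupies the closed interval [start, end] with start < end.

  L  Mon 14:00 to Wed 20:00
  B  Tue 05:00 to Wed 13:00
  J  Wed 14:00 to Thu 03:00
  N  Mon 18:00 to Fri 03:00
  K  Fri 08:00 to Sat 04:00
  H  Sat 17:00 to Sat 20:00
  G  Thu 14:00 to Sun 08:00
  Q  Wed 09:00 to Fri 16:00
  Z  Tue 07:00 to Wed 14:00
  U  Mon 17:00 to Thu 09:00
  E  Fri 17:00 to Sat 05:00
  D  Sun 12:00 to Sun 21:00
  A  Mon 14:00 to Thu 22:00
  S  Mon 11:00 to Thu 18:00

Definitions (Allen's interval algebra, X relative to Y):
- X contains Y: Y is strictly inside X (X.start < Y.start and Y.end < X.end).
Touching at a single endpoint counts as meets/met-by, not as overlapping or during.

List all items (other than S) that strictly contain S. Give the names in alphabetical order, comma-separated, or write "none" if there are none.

Target S = [Mon 11:00, Thu 18:00].
A [Mon 14:00, Thu 22:00] → overlapped-by → no.
B [Tue 05:00, Wed 13:00] → during → no.
D [Sun 12:00, Sun 21:00] → after → no.
E [Fri 17:00, Sat 05:00] → after → no.
G [Thu 14:00, Sun 08:00] → overlapped-by → no.
H [Sat 17:00, Sat 20:00] → after → no.
J [Wed 14:00, Thu 03:00] → during → no.
K [Fri 08:00, Sat 04:00] → after → no.
L [Mon 14:00, Wed 20:00] → during → no.
N [Mon 18:00, Fri 03:00] → overlapped-by → no.
Q [Wed 09:00, Fri 16:00] → overlapped-by → no.
U [Mon 17:00, Thu 09:00] → during → no.
Z [Tue 07:00, Wed 14:00] → during → no.
Result: none.

none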